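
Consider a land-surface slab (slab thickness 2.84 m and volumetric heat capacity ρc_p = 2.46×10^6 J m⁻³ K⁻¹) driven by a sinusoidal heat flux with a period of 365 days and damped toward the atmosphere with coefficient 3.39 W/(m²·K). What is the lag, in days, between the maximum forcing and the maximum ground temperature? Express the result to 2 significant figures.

Areal heat capacity C = ρc_p × D = 2.46×10^6 × 2.84 = 6.99×10^6 J/(m^2 K).
ω = 2π / 3.15×10^7 s = 1.99×10^-7 s⁻¹.
Phase lag φ = arctan(Cω/λ) = arctan(1.39/3.39) = 0.390 rad.
Time lag = φ / ω = 0.390 / 1.99×10^-7 = 1.96×10^6 s = 22.6 days.

23 days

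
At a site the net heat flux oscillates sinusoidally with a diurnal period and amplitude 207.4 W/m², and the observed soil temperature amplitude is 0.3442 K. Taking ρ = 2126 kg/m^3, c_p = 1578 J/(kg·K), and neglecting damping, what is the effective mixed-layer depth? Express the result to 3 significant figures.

2.47 m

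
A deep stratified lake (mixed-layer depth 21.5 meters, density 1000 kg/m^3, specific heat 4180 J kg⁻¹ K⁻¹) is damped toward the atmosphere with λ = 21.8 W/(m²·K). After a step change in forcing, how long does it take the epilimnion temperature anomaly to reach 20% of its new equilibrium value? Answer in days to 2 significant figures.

11 days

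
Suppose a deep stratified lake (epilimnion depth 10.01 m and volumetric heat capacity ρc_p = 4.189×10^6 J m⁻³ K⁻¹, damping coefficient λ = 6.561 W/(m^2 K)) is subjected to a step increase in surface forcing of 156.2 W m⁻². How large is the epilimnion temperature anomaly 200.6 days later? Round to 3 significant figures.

22.2 K

Areal heat capacity C = ρc_p × D = 4.189×10^6 × 10.01 = 4.19×10^7 J/(m²·K).
τ = C / λ = 4.19×10^7 / 6.561 = 6.39×10^6 s.
Equilibrium anomaly ΔT_eq = F / λ = 156.2 / 6.561 = 23.8 K.
t = 200.6 days = 1.73×10^7 s, so t/τ = 2.71.
ΔT(t) = ΔT_eq (1 − e^(−t/τ)) = 23.8 × (1 − e^−2.71) = 22.2 K.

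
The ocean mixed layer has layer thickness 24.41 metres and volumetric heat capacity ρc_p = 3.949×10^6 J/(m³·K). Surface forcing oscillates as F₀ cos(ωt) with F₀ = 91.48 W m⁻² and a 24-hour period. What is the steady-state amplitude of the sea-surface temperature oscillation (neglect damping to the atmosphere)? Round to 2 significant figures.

0.013 K

Areal heat capacity C = ρc_p × D = 3.949×10^6 × 24.41 = 9.64×10^7 J m⁻² K⁻¹.
Angular frequency ω = 2π / T = 2π / 86400 s = 7.27×10^-5 s⁻¹.
Cω = 9.64×10^7 × 7.27×10^-5 = 7010 W/(m²·K).
Amplitude A = F₀ / (Cω) = 91.48 / 7010 = 0.0130 K.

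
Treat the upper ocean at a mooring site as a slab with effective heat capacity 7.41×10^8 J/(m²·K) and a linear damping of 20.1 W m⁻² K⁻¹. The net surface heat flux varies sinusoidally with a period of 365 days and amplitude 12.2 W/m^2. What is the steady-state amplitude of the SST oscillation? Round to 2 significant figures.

0.082 K

Areal heat capacity C = 7.41×10^8 J/(m²·K) (given).
Angular frequency ω = 2π / T = 2π / 3.15×10^7 s = 1.99×10^-7 s⁻¹.
√((Cω)² + λ²) = √((148)² + 20.1²) = 149 W/(m²·K).
Amplitude A = F₀ / √((Cω)²+λ²) = 12.2 / 149 = 0.0819 K.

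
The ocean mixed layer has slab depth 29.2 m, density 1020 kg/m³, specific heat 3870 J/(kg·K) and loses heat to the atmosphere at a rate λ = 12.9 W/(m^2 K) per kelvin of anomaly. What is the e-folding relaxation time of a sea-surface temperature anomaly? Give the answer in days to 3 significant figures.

103 days

Areal heat capacity C = ρ c_p D = 1020 × 3870 × 29.2 = 1.15×10^8 J m⁻² K⁻¹.
Relaxation time τ = C / λ = 1.15×10^8 / 12.9 = 8.94×10^6 s.
In days: 8.94×10^6 s / (86400 s/day) = 103 days.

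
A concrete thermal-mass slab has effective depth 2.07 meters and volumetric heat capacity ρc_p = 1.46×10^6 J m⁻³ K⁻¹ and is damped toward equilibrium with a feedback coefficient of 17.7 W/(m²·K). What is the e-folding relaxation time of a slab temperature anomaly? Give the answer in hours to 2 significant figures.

47 hours

Areal heat capacity C = ρc_p × D = 1.46×10^6 × 2.07 = 3.02×10^6 J/(m²·K).
Relaxation time τ = C / λ = 3.02×10^6 / 17.7 = 1.71×10^5 s.
In hours: 1.71×10^5 s / (3600 s/hour) = 47.4 hours.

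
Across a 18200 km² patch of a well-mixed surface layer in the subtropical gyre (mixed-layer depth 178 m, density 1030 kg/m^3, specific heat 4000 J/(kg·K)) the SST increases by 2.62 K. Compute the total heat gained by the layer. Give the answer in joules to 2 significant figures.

Areal heat capacity C = ρ c_p D = 1030 × 4000 × 178 = 7.33×10^8 J/(m²·K).
Heat per unit area: q = C ΔT = 7.33×10^8 × 2.62 = 1.92×10^9 J/m².
Total heat: Q = q × A = 1.92×10^9 × (18200 × 10⁶ m²) = 3.50×10^19 J.

3.5×10^19 J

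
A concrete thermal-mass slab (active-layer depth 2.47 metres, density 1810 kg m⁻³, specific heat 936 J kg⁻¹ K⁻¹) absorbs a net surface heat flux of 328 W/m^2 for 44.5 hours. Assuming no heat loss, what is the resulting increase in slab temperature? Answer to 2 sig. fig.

13 K

Areal heat capacity C = ρ c_p D = 1810 × 936 × 2.47 = 4.18×10^6 J m⁻² K⁻¹.
Net heat input Q = F Δt = 328 × (44.5 hours × 3600 s/hour) = 5.25×10^7 J/m².
ΔT = Q / C = 5.25×10^7 / 4.18×10^6 = 12.6 K.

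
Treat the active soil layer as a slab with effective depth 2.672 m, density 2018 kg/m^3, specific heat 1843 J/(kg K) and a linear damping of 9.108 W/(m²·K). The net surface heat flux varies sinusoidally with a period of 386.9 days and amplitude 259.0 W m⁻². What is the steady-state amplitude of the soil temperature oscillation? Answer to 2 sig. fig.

28 K

Areal heat capacity C = ρ c_p D = 2018 × 1843 × 2.672 = 9.94×10^6 J/(m²·K).
Angular frequency ω = 2π / T = 2π / 3.34×10^7 s = 1.88×10^-7 s⁻¹.
√((Cω)² + λ²) = √((1.87)² + 9.108²) = 9.30 W/(m²·K).
Amplitude A = F₀ / √((Cω)²+λ²) = 259.0 / 9.30 = 27.9 K.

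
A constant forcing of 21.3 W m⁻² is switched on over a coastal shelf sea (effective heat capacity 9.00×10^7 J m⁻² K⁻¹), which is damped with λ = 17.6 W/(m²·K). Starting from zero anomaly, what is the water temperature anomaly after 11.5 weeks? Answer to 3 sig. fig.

Areal heat capacity C = 9.00×10^7 J m⁻² K⁻¹ (given).
τ = C / λ = 9.00×10^7 / 17.6 = 5.11×10^6 s.
Equilibrium anomaly ΔT_eq = F / λ = 21.3 / 17.6 = 1.21 K.
t = 11.5 weeks = 6.96×10^6 s, so t/τ = 1.36.
ΔT(t) = ΔT_eq (1 − e^(−t/τ)) = 1.21 × (1 − e^−1.36) = 0.900 K.

0.900 K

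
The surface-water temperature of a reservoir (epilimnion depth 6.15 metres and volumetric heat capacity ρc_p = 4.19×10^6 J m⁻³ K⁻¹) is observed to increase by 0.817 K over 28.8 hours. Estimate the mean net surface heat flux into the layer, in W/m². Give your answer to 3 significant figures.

203

Areal heat capacity C = ρc_p × D = 4.19×10^6 × 6.15 = 2.58×10^7 J/(m²·K).
Required heat per unit area: Q = C ΔT = 2.58×10^7 × 0.817 = 2.11×10^7 J/m².
Flux F = Q / Δt = 2.11×10^7 / 1.04×10^5 s = 203 W/m².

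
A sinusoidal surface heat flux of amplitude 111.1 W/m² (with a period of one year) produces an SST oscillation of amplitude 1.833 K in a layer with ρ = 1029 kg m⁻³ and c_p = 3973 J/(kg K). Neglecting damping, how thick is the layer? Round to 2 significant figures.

ω = 2π / 3.15×10^7 s = 1.99×10^-7 s⁻¹.
Required C = F₀ / (A ω) = 111.1 / (1.833 × 1.99×10^-7) = 3.04×10^8 J/(m²·K).
D = C / (ρ c_p) = 3.04×10^8 / (1029 × 3973) = 74.4 m.

74 m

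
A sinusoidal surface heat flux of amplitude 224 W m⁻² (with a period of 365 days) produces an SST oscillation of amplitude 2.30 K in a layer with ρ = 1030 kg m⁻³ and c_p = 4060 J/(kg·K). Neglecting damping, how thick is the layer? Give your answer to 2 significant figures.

120 m

ω = 2π / 3.15×10^7 s = 1.99×10^-7 s⁻¹.
Required C = F₀ / (A ω) = 224 / (2.30 × 1.99×10^-7) = 4.89×10^8 J/(m²·K).
D = C / (ρ c_p) = 4.89×10^8 / (1030 × 4060) = 117 m.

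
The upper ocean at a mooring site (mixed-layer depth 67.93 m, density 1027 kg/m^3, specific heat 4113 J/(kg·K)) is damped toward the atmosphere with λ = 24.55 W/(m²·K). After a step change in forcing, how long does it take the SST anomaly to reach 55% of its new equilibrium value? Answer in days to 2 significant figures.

110 days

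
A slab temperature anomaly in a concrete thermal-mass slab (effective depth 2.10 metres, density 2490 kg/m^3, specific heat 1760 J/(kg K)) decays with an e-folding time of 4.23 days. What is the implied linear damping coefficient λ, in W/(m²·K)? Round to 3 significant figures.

25.2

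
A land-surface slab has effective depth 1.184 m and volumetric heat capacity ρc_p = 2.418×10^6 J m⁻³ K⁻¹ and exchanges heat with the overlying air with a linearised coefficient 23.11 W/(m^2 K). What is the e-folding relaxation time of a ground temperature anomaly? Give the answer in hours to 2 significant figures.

34 hours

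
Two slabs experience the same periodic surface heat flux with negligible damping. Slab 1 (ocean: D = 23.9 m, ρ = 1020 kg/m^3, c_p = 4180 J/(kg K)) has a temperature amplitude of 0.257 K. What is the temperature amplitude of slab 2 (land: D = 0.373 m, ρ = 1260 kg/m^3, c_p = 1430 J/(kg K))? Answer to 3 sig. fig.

39.0 K

C_ocean = 1.02×10^8 J/(m²·K); C_land = 6.72×10^5 J/(m²·K).
A ∝ 1/C ⇒ A_land = A_ocean × C_ocean/C_land = 0.257 × 152 = 39.0 K.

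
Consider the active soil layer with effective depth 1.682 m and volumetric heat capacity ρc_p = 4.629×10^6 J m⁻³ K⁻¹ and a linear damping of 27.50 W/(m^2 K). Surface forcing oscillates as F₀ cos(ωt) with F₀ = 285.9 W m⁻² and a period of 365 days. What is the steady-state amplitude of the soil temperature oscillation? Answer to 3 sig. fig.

Areal heat capacity C = ρc_p × D = 4.629×10^6 × 1.682 = 7.79×10^6 J/(m²·K).
Angular frequency ω = 2π / T = 2π / 3.15×10^7 s = 1.99×10^-7 s⁻¹.
√((Cω)² + λ²) = √((1.55)² + 27.50²) = 27.5 W/(m²·K).
Amplitude A = F₀ / √((Cω)²+λ²) = 285.9 / 27.5 = 10.4 K.

10.4 K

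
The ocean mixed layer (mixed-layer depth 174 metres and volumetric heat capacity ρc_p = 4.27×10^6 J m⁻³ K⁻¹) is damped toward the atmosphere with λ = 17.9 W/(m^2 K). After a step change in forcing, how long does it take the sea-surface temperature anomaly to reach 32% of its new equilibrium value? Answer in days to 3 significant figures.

185 days

Areal heat capacity C = ρc_p × D = 4.27×10^6 × 174 = 7.43×10^8 J m⁻² K⁻¹.
τ = C / λ = 7.43×10^8 / 17.9 = 4.15×10^7 s.
Fraction reached: 1 − e^(−t/τ) = 0.32 ⇒ t = −τ ln(1 − 0.32) = τ × 0.386.
t = 1.60×10^7 s = 185 days.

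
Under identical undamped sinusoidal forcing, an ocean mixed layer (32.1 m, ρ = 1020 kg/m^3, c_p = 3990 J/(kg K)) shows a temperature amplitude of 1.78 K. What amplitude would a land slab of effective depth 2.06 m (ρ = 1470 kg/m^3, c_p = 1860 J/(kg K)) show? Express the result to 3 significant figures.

C_ocean = 1.31×10^8 J/(m²·K); C_land = 5.63×10^6 J/(m²·K).
A ∝ 1/C ⇒ A_land = A_ocean × C_ocean/C_land = 1.78 × 23.2 = 41.3 K.

41.3 K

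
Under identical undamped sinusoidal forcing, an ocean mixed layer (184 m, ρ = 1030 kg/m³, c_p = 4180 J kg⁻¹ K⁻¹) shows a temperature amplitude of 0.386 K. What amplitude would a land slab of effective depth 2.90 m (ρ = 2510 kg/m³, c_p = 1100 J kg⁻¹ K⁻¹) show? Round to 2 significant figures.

38 K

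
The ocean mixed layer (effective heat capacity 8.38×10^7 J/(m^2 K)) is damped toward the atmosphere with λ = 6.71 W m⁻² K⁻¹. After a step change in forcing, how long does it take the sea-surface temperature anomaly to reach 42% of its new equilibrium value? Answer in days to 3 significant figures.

78.7 days

Areal heat capacity C = 8.38×10^7 J/(m^2 K) (given).
τ = C / λ = 8.38×10^7 / 6.71 = 1.25×10^7 s.
Fraction reached: 1 − e^(−t/τ) = 0.42 ⇒ t = −τ ln(1 − 0.42) = τ × 0.545.
t = 6.80×10^6 s = 78.7 days.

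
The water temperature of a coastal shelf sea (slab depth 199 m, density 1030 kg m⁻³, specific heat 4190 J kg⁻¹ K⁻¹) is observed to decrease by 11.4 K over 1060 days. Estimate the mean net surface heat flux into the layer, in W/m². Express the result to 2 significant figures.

-110

Areal heat capacity C = ρ c_p D = 1030 × 4190 × 199 = 8.59×10^8 J m⁻² K⁻¹.
Required heat per unit area: Q = C ΔT = 8.59×10^8 × -11.4 = -9.79×10^9 J/m².
Flux F = Q / Δt = -9.79×10^9 / 9.16×10^7 s = -107 W/m².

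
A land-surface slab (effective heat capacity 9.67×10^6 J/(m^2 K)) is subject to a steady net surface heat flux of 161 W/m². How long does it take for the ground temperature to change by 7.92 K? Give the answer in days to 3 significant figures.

Areal heat capacity C = 9.67×10^6 J/(m^2 K) (given).
Time required: Δt = C ΔT / F = 9.67×10^6 × 7.92 / 161 = 4.76×10^5 s.
In days: 4.76×10^5 s / (86400 s/day) = 5.51 days.

5.51 days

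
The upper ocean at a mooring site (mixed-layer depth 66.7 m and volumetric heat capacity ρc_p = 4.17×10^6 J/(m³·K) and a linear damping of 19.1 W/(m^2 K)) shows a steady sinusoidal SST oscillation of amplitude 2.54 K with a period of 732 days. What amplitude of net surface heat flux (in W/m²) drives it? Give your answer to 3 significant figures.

Areal heat capacity C = ρc_p × D = 4.17×10^6 × 66.7 = 2.78×10^8 J m⁻² K⁻¹.
ω = 2π / 6.32×10^7 s = 9.93×10^-8 s⁻¹.
√((Cω)² + λ²) = √((27.6)² + 19.1²) = 33.6 W/(m²·K).
F₀ = A × √((Cω)²+λ²) = 2.54 × 33.6 = 85.3 W/m².

85.3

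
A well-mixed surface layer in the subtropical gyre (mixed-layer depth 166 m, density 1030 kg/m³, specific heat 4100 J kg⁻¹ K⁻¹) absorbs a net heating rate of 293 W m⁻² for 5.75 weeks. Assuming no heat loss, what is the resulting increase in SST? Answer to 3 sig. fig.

Areal heat capacity C = ρ c_p D = 1030 × 4100 × 166 = 7.01×10^8 J/(m^2 K).
Net heat input Q = F Δt = 293 × (5.75 weeks × 6.048×10^5 s/week) = 1.02×10^9 J/m².
ΔT = Q / C = 1.02×10^9 / 7.01×10^8 = 1.45 K.

1.45 K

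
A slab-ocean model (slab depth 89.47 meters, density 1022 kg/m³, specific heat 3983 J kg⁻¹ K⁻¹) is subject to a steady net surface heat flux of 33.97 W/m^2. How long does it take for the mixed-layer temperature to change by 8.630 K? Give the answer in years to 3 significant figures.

2.93 years

Areal heat capacity C = ρ c_p D = 1022 × 3983 × 89.47 = 3.64×10^8 J m⁻² K⁻¹.
Time required: Δt = C ΔT / F = 3.64×10^8 × 8.630 / 33.97 = 9.25×10^7 s.
In years: 9.25×10^7 s / (3.156×10^7 s/year) = 2.93 years.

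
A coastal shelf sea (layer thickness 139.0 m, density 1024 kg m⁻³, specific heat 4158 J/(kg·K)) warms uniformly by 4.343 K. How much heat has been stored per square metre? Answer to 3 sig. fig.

Areal heat capacity C = ρ c_p D = 1024 × 4158 × 139.0 = 5.92×10^8 J/(m²·K).
ΔQ = C ΔT = 5.92×10^8 × 4.343 = 2.57×10^9 J/m².

2.57×10^9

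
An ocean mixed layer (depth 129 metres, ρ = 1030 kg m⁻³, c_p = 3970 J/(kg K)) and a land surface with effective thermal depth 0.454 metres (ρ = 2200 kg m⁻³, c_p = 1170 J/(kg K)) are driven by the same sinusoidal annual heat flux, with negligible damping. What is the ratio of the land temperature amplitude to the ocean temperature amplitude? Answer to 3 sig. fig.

C_ocean = 1030 × 3970 × 129 = 5.27×10^8 J/(m²·K).
C_land = 2200 × 1170 × 0.454 = 1.17×10^6 J/(m²·K).
Undamped amplitude ∝ 1/C, so A_land/A_ocean = C_ocean/C_land = 451.

451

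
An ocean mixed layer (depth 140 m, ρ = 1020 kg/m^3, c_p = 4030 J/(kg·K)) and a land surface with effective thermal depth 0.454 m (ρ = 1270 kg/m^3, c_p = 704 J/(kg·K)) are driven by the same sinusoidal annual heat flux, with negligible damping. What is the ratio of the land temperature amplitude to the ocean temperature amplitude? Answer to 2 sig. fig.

1400

C_ocean = 1020 × 4030 × 140 = 5.75×10^8 J/(m²·K).
C_land = 1270 × 704 × 0.454 = 4.06×10^5 J/(m²·K).
Undamped amplitude ∝ 1/C, so A_land/A_ocean = C_ocean/C_land = 1420.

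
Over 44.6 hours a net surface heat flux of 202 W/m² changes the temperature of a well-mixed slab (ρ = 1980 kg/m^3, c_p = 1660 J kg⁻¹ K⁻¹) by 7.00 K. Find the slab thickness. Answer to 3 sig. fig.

Heat input Q = F Δt = 202 × 1.61×10^5 s = 3.24×10^7 J/m².
Required areal heat capacity C = Q / ΔT = 4.63×10^6 J/(m²·K).
Depth D = C / (ρ c_p) = 4.63×10^6 / (1980 × 1660) = 1.41 m.

1.41 m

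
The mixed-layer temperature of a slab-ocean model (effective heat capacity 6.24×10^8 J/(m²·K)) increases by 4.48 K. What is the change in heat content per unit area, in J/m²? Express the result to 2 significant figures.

Areal heat capacity C = 6.24×10^8 J/(m²·K) (given).
ΔQ = C ΔT = 6.24×10^8 × 4.48 = 2.80×10^9 J/m².

2.8×10^9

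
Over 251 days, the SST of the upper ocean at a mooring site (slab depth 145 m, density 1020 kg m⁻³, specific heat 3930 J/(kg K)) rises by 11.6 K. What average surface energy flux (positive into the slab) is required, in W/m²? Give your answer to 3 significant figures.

311

Areal heat capacity C = ρ c_p D = 1020 × 3930 × 145 = 5.81×10^8 J/(m²·K).
Required heat per unit area: Q = C ΔT = 5.81×10^8 × 11.6 = 6.74×10^9 J/m².
Flux F = Q / Δt = 6.74×10^9 / 2.17×10^7 s = 311 W/m².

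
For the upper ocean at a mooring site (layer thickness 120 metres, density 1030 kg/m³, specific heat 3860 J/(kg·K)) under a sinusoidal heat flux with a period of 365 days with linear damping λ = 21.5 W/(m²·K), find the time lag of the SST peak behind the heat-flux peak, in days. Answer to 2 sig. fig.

Areal heat capacity C = ρ c_p D = 1030 × 3860 × 120 = 4.77×10^8 J/(m^2 K).
ω = 2π / 3.15×10^7 s = 1.99×10^-7 s⁻¹.
Phase lag φ = arctan(Cω/λ) = arctan(95.1/21.5) = 1.35 rad.
Time lag = φ / ω = 1.35 / 1.99×10^-7 = 6.77×10^6 s = 78.3 days.

78 days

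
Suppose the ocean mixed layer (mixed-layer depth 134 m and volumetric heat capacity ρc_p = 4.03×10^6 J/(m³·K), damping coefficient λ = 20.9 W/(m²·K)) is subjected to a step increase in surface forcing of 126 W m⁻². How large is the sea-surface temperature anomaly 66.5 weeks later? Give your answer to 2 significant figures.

4.8 K

Areal heat capacity C = ρc_p × D = 4.03×10^6 × 134 = 5.40×10^8 J/(m²·K).
τ = C / λ = 5.40×10^8 / 20.9 = 2.58×10^7 s.
Equilibrium anomaly ΔT_eq = F / λ = 126 / 20.9 = 6.03 K.
t = 66.5 weeks = 4.02×10^7 s, so t/τ = 1.56.
ΔT(t) = ΔT_eq (1 − e^(−t/τ)) = 6.03 × (1 − e^−1.56) = 4.76 K.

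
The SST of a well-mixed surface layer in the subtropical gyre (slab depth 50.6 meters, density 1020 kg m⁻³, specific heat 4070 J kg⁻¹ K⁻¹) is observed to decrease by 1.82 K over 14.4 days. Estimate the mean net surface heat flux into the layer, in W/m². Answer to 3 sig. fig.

-307

Areal heat capacity C = ρ c_p D = 1020 × 4070 × 50.6 = 2.10×10^8 J/(m^2 K).
Required heat per unit area: Q = C ΔT = 2.10×10^8 × -1.82 = -3.82×10^8 J/m².
Flux F = Q / Δt = -3.82×10^8 / 1.24×10^6 s = -307 W/m².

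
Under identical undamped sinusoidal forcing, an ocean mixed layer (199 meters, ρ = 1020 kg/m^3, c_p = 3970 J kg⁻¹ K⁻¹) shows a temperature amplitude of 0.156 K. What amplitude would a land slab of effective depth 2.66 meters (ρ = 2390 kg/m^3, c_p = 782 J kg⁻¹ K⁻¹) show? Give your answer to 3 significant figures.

25.3 K

C_ocean = 8.06×10^8 J/(m²·K); C_land = 4.97×10^6 J/(m²·K).
A ∝ 1/C ⇒ A_land = A_ocean × C_ocean/C_land = 0.156 × 162 = 25.3 K.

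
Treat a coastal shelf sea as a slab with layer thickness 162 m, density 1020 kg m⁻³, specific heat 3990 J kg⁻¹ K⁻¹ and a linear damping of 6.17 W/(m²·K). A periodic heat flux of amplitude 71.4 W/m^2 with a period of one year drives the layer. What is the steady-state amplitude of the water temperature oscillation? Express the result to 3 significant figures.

0.543 K

Areal heat capacity C = ρ c_p D = 1020 × 3990 × 162 = 6.59×10^8 J/(m^2 K).
Angular frequency ω = 2π / T = 2π / 3.15×10^7 s = 1.99×10^-7 s⁻¹.
√((Cω)² + λ²) = √((131)² + 6.17²) = 132 W/(m²·K).
Amplitude A = F₀ / √((Cω)²+λ²) = 71.4 / 132 = 0.543 K.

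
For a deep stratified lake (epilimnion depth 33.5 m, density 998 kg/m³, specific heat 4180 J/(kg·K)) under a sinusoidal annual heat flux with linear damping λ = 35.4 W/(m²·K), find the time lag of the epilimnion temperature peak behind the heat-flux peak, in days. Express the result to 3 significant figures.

38.7 days

Areal heat capacity C = ρ c_p D = 998 × 4180 × 33.5 = 1.40×10^8 J/(m^2 K).
ω = 2π / 3.15×10^7 s = 1.99×10^-7 s⁻¹.
Phase lag φ = arctan(Cω/λ) = arctan(27.8/35.4) = 0.666 rad.
Time lag = φ / ω = 0.666 / 1.99×10^-7 = 3.35×10^6 s = 38.7 days.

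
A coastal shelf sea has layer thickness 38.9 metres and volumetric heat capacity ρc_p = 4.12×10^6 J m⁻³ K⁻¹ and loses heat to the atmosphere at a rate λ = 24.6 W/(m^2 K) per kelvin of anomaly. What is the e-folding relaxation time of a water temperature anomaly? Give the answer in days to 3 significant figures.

Areal heat capacity C = ρc_p × D = 4.12×10^6 × 38.9 = 1.60×10^8 J/(m²·K).
Relaxation time τ = C / λ = 1.60×10^8 / 24.6 = 6.51×10^6 s.
In days: 6.51×10^6 s / (86400 s/day) = 75.4 days.

75.4 days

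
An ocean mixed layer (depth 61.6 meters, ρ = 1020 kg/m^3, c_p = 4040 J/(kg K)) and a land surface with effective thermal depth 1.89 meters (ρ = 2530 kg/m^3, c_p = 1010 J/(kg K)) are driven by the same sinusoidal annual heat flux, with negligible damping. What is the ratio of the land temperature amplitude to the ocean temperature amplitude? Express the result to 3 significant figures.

52.6

C_ocean = 1020 × 4040 × 61.6 = 2.54×10^8 J/(m²·K).
C_land = 2530 × 1010 × 1.89 = 4.83×10^6 J/(m²·K).
Undamped amplitude ∝ 1/C, so A_land/A_ocean = C_ocean/C_land = 52.6.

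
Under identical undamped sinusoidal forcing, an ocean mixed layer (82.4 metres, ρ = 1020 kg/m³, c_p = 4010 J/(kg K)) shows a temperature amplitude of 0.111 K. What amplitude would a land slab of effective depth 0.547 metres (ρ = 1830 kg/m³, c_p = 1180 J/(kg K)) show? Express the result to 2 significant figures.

C_ocean = 3.37×10^8 J/(m²·K); C_land = 1.18×10^6 J/(m²·K).
A ∝ 1/C ⇒ A_land = A_ocean × C_ocean/C_land = 0.111 × 285 = 31.7 K.

32 K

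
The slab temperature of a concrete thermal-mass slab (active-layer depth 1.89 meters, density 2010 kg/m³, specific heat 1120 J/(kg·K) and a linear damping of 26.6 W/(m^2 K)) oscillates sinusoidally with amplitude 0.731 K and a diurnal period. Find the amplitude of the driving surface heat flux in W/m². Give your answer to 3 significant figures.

Areal heat capacity C = ρ c_p D = 2010 × 1120 × 1.89 = 4.25×10^6 J m⁻² K⁻¹.
ω = 2π / 86400 s = 7.27×10^-5 s⁻¹.
√((Cω)² + λ²) = √((309)² + 26.6²) = 311 W/(m²·K).
F₀ = A × √((Cω)²+λ²) = 0.731 × 311 = 227 W/m².

227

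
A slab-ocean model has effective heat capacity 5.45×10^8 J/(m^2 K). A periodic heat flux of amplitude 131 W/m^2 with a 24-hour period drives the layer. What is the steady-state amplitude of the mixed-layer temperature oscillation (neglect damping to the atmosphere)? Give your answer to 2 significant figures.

0.0033 K

Areal heat capacity C = 5.45×10^8 J/(m^2 K) (given).
Angular frequency ω = 2π / T = 2π / 86400 s = 7.27×10^-5 s⁻¹.
Cω = 5.45×10^8 × 7.27×10^-5 = 39600 W/(m²·K).
Amplitude A = F₀ / (Cω) = 131 / 39600 = 0.00331 K.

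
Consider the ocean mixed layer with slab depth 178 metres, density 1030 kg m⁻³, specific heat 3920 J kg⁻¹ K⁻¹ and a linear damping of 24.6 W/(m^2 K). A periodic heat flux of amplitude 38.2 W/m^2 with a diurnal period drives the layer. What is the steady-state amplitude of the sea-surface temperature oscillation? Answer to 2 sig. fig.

7.3×10^-4 K

Areal heat capacity C = ρ c_p D = 1030 × 3920 × 178 = 7.19×10^8 J/(m^2 K).
Angular frequency ω = 2π / T = 2π / 86400 s = 7.27×10^-5 s⁻¹.
√((Cω)² + λ²) = √((52300)² + 24.6²) = 52300 W/(m²·K).
Amplitude A = F₀ / √((Cω)²+λ²) = 38.2 / 52300 = 7.31×10^-4 K.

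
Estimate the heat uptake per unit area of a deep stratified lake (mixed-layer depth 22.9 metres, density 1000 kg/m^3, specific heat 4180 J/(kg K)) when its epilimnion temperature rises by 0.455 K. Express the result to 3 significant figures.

4.36×10^7

Areal heat capacity C = ρ c_p D = 1000 × 4180 × 22.9 = 9.57×10^7 J/(m²·K).
ΔQ = C ΔT = 9.57×10^7 × 0.455 = 4.36×10^7 J/m².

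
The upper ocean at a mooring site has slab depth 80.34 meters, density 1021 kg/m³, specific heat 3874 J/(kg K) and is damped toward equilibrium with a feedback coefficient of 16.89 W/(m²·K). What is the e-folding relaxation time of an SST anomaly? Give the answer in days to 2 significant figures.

Areal heat capacity C = ρ c_p D = 1021 × 3874 × 80.34 = 3.18×10^8 J/(m^2 K).
Relaxation time τ = C / λ = 3.18×10^8 / 16.89 = 1.88×10^7 s.
In days: 1.88×10^7 s / (86400 s/day) = 218 days.

220 days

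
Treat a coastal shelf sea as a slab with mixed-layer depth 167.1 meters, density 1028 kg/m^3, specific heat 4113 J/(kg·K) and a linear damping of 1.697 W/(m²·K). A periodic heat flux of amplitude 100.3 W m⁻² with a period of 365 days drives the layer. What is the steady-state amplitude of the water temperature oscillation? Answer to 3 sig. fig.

0.712 K

Areal heat capacity C = ρ c_p D = 1028 × 4113 × 167.1 = 7.07×10^8 J/(m²·K).
Angular frequency ω = 2π / T = 2π / 3.15×10^7 s = 1.99×10^-7 s⁻¹.
√((Cω)² + λ²) = √((141)² + 1.697²) = 141 W/(m²·K).
Amplitude A = F₀ / √((Cω)²+λ²) = 100.3 / 141 = 0.712 K.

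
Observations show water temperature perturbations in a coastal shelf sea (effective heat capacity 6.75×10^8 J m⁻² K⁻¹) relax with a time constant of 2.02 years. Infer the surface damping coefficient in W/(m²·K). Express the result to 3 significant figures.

Areal heat capacity C = 6.75×10^8 J m⁻² K⁻¹ (given).
τ = 2.02 years = 6.37×10^7 s.
λ = C / τ = 6.75×10^8 / 6.37×10^7 = 10.6 W/(m²·K).

10.6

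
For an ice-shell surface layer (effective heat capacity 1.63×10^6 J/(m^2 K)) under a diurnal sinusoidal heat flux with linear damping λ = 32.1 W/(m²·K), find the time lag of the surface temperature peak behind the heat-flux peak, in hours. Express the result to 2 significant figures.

5.0 hours

Areal heat capacity C = 1.63×10^6 J/(m^2 K) (given).
ω = 2π / 86400 s = 7.27×10^-5 s⁻¹.
Phase lag φ = arctan(Cω/λ) = arctan(119/32.1) = 1.31 rad.
Time lag = φ / ω = 1.31 / 7.27×10^-5 = 18000 s = 4.99 hours.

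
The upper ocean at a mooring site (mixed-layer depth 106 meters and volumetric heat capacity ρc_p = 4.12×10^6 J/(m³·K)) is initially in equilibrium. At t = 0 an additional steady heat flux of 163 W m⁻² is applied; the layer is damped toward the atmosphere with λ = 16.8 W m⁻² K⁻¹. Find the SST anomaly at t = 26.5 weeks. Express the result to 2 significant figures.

4.5 K

Areal heat capacity C = ρc_p × D = 4.12×10^6 × 106 = 4.37×10^8 J/(m²·K).
τ = C / λ = 4.37×10^8 / 16.8 = 2.60×10^7 s.
Equilibrium anomaly ΔT_eq = F / λ = 163 / 16.8 = 9.70 K.
t = 26.5 weeks = 1.60×10^7 s, so t/τ = 0.617.
ΔT(t) = ΔT_eq (1 − e^(−t/τ)) = 9.70 × (1 − e^−0.617) = 4.46 K.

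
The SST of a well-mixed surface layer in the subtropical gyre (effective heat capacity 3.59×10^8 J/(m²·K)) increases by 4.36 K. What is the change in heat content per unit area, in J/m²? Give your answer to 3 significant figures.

1.57×10^9

Areal heat capacity C = 3.59×10^8 J/(m²·K) (given).
ΔQ = C ΔT = 3.59×10^8 × 4.36 = 1.57×10^9 J/m².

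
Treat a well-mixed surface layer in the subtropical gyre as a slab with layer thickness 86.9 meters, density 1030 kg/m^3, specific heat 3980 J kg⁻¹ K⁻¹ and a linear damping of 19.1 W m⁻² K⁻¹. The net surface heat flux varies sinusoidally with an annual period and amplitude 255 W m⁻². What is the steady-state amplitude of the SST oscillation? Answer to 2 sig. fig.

3.5 K

Areal heat capacity C = ρ c_p D = 1030 × 3980 × 86.9 = 3.56×10^8 J/(m^2 K).
Angular frequency ω = 2π / T = 2π / 3.15×10^7 s = 1.99×10^-7 s⁻¹.
√((Cω)² + λ²) = √((71.0)² + 19.1²) = 73.5 W/(m²·K).
Amplitude A = F₀ / √((Cω)²+λ²) = 255 / 73.5 = 3.47 K.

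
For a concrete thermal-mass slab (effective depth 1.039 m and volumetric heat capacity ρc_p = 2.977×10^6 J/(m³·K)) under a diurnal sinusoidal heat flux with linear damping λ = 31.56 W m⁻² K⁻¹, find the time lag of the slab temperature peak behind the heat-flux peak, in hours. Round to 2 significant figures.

5.5 hours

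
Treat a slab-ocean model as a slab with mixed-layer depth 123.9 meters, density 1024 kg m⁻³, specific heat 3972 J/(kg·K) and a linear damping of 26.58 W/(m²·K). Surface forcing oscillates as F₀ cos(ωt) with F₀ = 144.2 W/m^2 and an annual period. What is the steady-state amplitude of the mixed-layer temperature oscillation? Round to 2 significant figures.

Areal heat capacity C = ρ c_p D = 1024 × 3972 × 123.9 = 5.04×10^8 J/(m²·K).
Angular frequency ω = 2π / T = 2π / 3.15×10^7 s = 1.99×10^-7 s⁻¹.
√((Cω)² + λ²) = √((100)² + 26.58²) = 104 W/(m²·K).
Amplitude A = F₀ / √((Cω)²+λ²) = 144.2 / 104 = 1.39 K.

1.4 K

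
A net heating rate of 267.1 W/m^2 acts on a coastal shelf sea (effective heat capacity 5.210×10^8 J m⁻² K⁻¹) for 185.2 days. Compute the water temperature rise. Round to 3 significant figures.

8.20 K

Areal heat capacity C = 5.210×10^8 J m⁻² K⁻¹ (given).
Net heat input Q = F Δt = 267.1 × (185.2 days × 86400 s/day) = 4.27×10^9 J/m².
ΔT = Q / C = 4.27×10^9 / 5.21×10^8 = 8.20 K.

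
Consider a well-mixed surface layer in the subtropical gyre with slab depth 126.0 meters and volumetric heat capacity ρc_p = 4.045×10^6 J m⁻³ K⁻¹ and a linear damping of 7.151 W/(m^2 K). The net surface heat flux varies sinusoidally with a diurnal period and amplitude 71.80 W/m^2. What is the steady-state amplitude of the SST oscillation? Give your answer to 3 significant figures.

0.00194 K

Areal heat capacity C = ρc_p × D = 4.045×10^6 × 126.0 = 5.10×10^8 J m⁻² K⁻¹.
Angular frequency ω = 2π / T = 2π / 86400 s = 7.27×10^-5 s⁻¹.
√((Cω)² + λ²) = √((37100)² + 7.151²) = 37100 W/(m²·K).
Amplitude A = F₀ / √((Cω)²+λ²) = 71.80 / 37100 = 0.00194 K.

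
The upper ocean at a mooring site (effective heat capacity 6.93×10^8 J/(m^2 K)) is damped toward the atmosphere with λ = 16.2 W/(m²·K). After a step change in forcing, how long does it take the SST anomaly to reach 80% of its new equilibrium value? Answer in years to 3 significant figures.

Areal heat capacity C = 6.93×10^8 J/(m^2 K) (given).
τ = C / λ = 6.93×10^8 / 16.2 = 4.28×10^7 s.
Fraction reached: 1 − e^(−t/τ) = 0.80 ⇒ t = −τ ln(1 − 0.80) = τ × 1.61.
t = 6.88×10^7 s = 2.18 years.

2.18 years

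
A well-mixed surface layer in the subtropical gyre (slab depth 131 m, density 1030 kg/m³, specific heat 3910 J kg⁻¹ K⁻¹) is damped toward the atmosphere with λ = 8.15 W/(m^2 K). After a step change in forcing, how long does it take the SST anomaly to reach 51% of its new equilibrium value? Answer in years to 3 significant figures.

Areal heat capacity C = ρ c_p D = 1030 × 3910 × 131 = 5.28×10^8 J m⁻² K⁻¹.
τ = C / λ = 5.28×10^8 / 8.15 = 6.47×10^7 s.
Fraction reached: 1 − e^(−t/τ) = 0.51 ⇒ t = −τ ln(1 − 0.51) = τ × 0.713.
t = 4.62×10^7 s = 1.46 years.

1.46 years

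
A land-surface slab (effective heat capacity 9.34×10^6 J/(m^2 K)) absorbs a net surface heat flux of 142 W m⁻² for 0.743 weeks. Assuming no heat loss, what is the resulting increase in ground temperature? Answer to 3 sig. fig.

Areal heat capacity C = 9.34×10^6 J/(m^2 K) (given).
Net heat input Q = F Δt = 142 × (0.743 weeks × 6.048×10^5 s/week) = 6.38×10^7 J/m².
ΔT = Q / C = 6.38×10^7 / 9.34×10^6 = 6.83 K.

6.83 K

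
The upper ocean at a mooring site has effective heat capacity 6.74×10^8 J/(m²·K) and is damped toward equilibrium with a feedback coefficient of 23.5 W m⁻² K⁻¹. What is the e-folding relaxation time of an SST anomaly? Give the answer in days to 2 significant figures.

Areal heat capacity C = 6.74×10^8 J/(m²·K) (given).
Relaxation time τ = C / λ = 6.74×10^8 / 23.5 = 2.87×10^7 s.
In days: 2.87×10^7 s / (86400 s/day) = 332 days.

330 days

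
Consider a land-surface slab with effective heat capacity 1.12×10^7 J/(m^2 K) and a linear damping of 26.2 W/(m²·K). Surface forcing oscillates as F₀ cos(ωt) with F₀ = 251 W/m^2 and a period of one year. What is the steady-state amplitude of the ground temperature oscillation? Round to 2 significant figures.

Areal heat capacity C = 1.12×10^7 J/(m^2 K) (given).
Angular frequency ω = 2π / T = 2π / 3.15×10^7 s = 1.99×10^-7 s⁻¹.
√((Cω)² + λ²) = √((2.23)² + 26.2²) = 26.3 W/(m²·K).
Amplitude A = F₀ / √((Cω)²+λ²) = 251 / 26.3 = 9.55 K.

9.5 K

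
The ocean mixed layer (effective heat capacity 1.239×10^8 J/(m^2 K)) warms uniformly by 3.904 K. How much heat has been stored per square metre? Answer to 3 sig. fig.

Areal heat capacity C = 1.239×10^8 J/(m^2 K) (given).
ΔQ = C ΔT = 1.24×10^8 × 3.904 = 4.84×10^8 J/m².

4.84×10^8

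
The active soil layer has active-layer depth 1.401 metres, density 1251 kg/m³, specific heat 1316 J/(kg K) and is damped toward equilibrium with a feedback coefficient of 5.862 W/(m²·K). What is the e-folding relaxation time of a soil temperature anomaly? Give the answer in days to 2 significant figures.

Areal heat capacity C = ρ c_p D = 1251 × 1316 × 1.401 = 2.31×10^6 J/(m²·K).
Relaxation time τ = C / λ = 2.31×10^6 / 5.862 = 3.93×10^5 s.
In days: 3.93×10^5 s / (86400 s/day) = 4.55 days.

4.6 days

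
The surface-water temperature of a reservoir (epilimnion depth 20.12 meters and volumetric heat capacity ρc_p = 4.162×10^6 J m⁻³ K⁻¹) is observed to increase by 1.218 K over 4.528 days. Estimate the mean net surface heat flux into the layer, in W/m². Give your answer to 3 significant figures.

Areal heat capacity C = ρc_p × D = 4.162×10^6 × 20.12 = 8.37×10^7 J m⁻² K⁻¹.
Required heat per unit area: Q = C ΔT = 8.37×10^7 × 1.218 = 1.02×10^8 J/m².
Flux F = Q / Δt = 1.02×10^8 / 3.91×10^5 s = 261 W/m².

261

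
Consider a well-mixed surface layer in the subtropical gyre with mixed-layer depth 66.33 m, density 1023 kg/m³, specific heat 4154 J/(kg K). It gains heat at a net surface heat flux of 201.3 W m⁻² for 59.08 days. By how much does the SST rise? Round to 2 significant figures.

Areal heat capacity C = ρ c_p D = 1023 × 4154 × 66.33 = 2.82×10^8 J/(m²·K).
Net heat input Q = F Δt = 201.3 × (59.08 days × 86400 s/day) = 1.03×10^9 J/m².
ΔT = Q / C = 1.03×10^9 / 2.82×10^8 = 3.65 K.

3.6 K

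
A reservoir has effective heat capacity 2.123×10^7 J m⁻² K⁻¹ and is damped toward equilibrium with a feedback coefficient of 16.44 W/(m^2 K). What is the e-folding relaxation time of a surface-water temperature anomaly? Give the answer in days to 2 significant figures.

Areal heat capacity C = 2.123×10^7 J m⁻² K⁻¹ (given).
Relaxation time τ = C / λ = 2.12×10^7 / 16.44 = 1.29×10^6 s.
In days: 1.29×10^6 s / (86400 s/day) = 14.9 days.

15 days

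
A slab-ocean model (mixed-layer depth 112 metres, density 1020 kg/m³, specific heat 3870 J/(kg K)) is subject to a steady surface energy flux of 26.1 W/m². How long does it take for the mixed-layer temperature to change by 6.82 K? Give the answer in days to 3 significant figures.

Areal heat capacity C = ρ c_p D = 1020 × 3870 × 112 = 4.42×10^8 J m⁻² K⁻¹.
Time required: Δt = C ΔT / F = 4.42×10^8 × 6.82 / 26.1 = 1.16×10^8 s.
In days: 1.16×10^8 s / (86400 s/day) = 1340 days.

1340 days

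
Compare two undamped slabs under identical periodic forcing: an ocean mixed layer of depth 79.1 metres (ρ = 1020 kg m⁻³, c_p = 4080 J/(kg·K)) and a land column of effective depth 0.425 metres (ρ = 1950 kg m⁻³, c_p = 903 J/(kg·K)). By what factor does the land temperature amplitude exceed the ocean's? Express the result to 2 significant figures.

C_ocean = 1020 × 4080 × 79.1 = 3.29×10^8 J/(m²·K).
C_land = 1950 × 903 × 0.425 = 7.48×10^5 J/(m²·K).
Undamped amplitude ∝ 1/C, so A_land/A_ocean = C_ocean/C_land = 440.

440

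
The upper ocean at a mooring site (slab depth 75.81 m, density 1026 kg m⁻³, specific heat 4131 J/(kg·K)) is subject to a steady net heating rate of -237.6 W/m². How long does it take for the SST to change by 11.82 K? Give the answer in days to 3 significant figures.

185 days

Areal heat capacity C = ρ c_p D = 1026 × 4131 × 75.81 = 3.21×10^8 J/(m^2 K).
Time required: Δt = C ΔT / F = 3.21×10^8 × -11.82 / -237.6 = 1.60×10^7 s.
In days: 1.60×10^7 s / (86400 s/day) = 185 days.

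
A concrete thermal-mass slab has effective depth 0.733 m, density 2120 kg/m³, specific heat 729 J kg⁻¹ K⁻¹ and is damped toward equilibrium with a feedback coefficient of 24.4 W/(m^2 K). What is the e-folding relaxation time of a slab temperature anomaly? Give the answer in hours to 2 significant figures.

Areal heat capacity C = ρ c_p D = 2120 × 729 × 0.733 = 1.13×10^6 J/(m^2 K).
Relaxation time τ = C / λ = 1.13×10^6 / 24.4 = 46400 s.
In hours: 46400 s / (3600 s/hour) = 12.9 hours.

13 hours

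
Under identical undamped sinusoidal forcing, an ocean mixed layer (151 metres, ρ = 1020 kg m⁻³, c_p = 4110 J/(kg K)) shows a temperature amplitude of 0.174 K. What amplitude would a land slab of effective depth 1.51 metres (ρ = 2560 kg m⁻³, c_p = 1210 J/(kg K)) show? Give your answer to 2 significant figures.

C_ocean = 6.33×10^8 J/(m²·K); C_land = 4.68×10^6 J/(m²·K).
A ∝ 1/C ⇒ A_land = A_ocean × C_ocean/C_land = 0.174 × 135 = 23.5 K.

24 K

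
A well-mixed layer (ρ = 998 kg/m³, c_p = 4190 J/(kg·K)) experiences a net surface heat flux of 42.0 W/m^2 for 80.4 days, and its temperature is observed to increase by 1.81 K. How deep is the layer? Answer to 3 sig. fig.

38.5 m

Heat input Q = F Δt = 42.0 × 6.95×10^6 s = 2.92×10^8 J/m².
Required areal heat capacity C = Q / ΔT = 1.61×10^8 J/(m²·K).
Depth D = C / (ρ c_p) = 1.61×10^8 / (998 × 4190) = 38.5 m.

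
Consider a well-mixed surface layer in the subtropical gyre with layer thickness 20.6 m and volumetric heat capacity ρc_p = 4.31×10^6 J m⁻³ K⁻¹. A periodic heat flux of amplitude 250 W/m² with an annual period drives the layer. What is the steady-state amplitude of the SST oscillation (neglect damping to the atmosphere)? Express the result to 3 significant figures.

Areal heat capacity C = ρc_p × D = 4.31×10^6 × 20.6 = 8.88×10^7 J/(m^2 K).
Angular frequency ω = 2π / T = 2π / 3.15×10^7 s = 1.99×10^-7 s⁻¹.
Cω = 8.88×10^7 × 1.99×10^-7 = 17.7 W/(m²·K).
Amplitude A = F₀ / (Cω) = 250 / 17.7 = 14.1 K.

14.1 K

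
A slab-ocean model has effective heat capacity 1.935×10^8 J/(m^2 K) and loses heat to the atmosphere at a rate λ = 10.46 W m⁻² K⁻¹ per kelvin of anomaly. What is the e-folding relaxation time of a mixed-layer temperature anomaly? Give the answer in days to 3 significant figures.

214 days

Areal heat capacity C = 1.935×10^8 J/(m^2 K) (given).
Relaxation time τ = C / λ = 1.93×10^8 / 10.46 = 1.85×10^7 s.
In days: 1.85×10^7 s / (86400 s/day) = 214 days.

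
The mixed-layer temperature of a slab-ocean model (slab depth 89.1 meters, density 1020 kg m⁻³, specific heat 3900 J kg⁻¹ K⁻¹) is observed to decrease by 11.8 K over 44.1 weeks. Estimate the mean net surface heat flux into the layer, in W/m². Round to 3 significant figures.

-157

Areal heat capacity C = ρ c_p D = 1020 × 3900 × 89.1 = 3.54×10^8 J m⁻² K⁻¹.
Required heat per unit area: Q = C ΔT = 3.54×10^8 × -11.8 = -4.18×10^9 J/m².
Flux F = Q / Δt = -4.18×10^9 / 2.67×10^7 s = -157 W/m².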